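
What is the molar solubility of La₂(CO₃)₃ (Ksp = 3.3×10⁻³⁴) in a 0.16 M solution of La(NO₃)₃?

La₂(CO₃)₃(s) ⇌ 2 La³⁺(aq) + 3 CO₃²⁻(aq)
La³⁺ is already present at 0.16 M. If s mol/L of La₂(CO₃)₃ dissolves, [CO₃²⁻] = 3s while [La³⁺] ≈ 0.16 M.
Ksp = [La³⁺]^2[CO₃²⁻]^3 = (0.16)^2(3s)^3
(3s)^3 = 3.3×10⁻³⁴ / (0.16)^2 = 1.3×10⁻³²
s = 7.8×10⁻¹² M

7.8×10⁻¹² M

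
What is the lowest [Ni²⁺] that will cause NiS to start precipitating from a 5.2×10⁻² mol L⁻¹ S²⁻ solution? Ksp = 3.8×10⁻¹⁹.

7.3×10⁻¹⁸ M

The threshold for precipitation is Q = Ksp.
NiS(s) ⇌ Ni²⁺(aq) + S²⁻(aq)
Ksp = [Ni²⁺][S²⁻] = [Ni²⁺](5.2×10⁻²)
[Ni²⁺] = 3.8×10⁻¹⁹ / (5.2×10⁻²) = 7.3×10⁻¹⁸
[Ni²⁺] = 7.3×10⁻¹⁸ mol L⁻¹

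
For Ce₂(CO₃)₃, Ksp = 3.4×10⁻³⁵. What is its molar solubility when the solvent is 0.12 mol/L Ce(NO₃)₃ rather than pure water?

4.4×10⁻¹² M

Ce₂(CO₃)₃(s) ⇌ 2 Ce³⁺(aq) + 3 CO₃²⁻(aq)
With Ce³⁺ already at 0.12 mol/L and s small, take [Ce³⁺] ≈ 0.12 mol/L and [CO₃²⁻] = 3s.
Ksp = [Ce³⁺]^2[CO₃²⁻]^3 = (0.12)^2(3s)^3
(3s)^3 = 3.4×10⁻³⁵ / (0.12)^2 = 2.4×10⁻³³
s = 4.4×10⁻¹² mol/L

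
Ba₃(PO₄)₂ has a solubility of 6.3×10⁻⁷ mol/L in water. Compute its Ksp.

Ksp = 1.1×10⁻²⁹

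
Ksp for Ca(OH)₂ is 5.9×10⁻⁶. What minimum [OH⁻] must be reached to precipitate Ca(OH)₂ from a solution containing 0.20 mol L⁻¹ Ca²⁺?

Precipitation of each salt begins when its ion product equals Ksp.
Ca(OH)₂(s) ⇌ Ca²⁺(aq) + 2 OH⁻(aq)
Ksp = [Ca²⁺][OH⁻]^2 = [OH⁻]^2(0.20)
[OH⁻]^2 = 5.9×10⁻⁶ / (0.20) = 3.0×10⁻⁵
[OH⁻] = 5.4×10⁻³ mol L⁻¹

5.4×10⁻³ M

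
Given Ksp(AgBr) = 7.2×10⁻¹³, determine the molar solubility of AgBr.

AgBr(s) ⇌ Ag⁺(aq) + Br⁻(aq)
Let s be the molar solubility. Then [Ag⁺] = s and [Br⁻] = s.
Ksp = [Ag⁺][Br⁻] = s · s = s^2
s^2 = 7.2×10⁻¹³
Taking the 2nd root, s = 8.5×10⁻⁷ M.

8.5×10⁻⁷ M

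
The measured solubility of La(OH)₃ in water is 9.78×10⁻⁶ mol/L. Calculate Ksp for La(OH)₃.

Ksp = 2.47×10⁻¹⁹

La(OH)₃(s) ⇌ La³⁺(aq) + 3 OH⁻(aq)
With molar solubility s: [La³⁺] = s, [OH⁻] = 3s.
Ksp = [La³⁺][OH⁻]^3 = s · (3s)^3 = 27s^4
Ksp = 27 × (9.78×10⁻⁶)^4 = 2.47×10⁻¹⁹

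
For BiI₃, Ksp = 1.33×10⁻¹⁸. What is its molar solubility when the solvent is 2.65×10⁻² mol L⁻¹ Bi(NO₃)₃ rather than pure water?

BiI₃(s) ⇌ Bi³⁺(aq) + 3 I⁻(aq)
The solution already contains Bi³⁺ at 2.65×10⁻² mol L⁻¹. Let s be the molar solubility of BiI₃.
[Bi³⁺] ≈ 2.65×10⁻² mol L⁻¹ (common ion dominates); [I⁻] = 3s.
Ksp = [Bi³⁺][I⁻]^3 = (2.65×10⁻²)(3s)^3
(3s)^3 = 1.33×10⁻¹⁸ / (2.65×10⁻²) = 5.02×10⁻¹⁷
s = 1.23×10⁻⁶ mol L⁻¹

1.23×10⁻⁶ M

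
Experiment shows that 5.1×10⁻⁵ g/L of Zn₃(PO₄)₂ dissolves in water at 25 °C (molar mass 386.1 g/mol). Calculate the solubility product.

Molar solubility s = (5.1×10⁻⁵ g/L) / (386.1 g/mol) = 1.321×10⁻⁷ mol/L
Zn₃(PO₄)₂(s) ⇌ 3 Zn²⁺(aq) + 2 PO₄³⁻(aq)
Let s be the molar solubility. Then [Zn²⁺] = 3s and [PO₄³⁻] = 2s.
Ksp = [Zn²⁺]^3[PO₄³⁻]^2 = (3s)^3 · (2s)^2 = 108s^5
Ksp = 108 × (1.321×10⁻⁷)^5 = 4.3×10⁻³³

Ksp = 4.3×10⁻³³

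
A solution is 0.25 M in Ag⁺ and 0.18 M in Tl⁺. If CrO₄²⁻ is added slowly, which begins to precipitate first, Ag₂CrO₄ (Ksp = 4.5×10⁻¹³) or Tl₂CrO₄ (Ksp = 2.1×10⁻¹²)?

Precipitation of each salt begins when its ion product equals Ksp.
For Ag₂CrO₄: [CrO₄²⁻] = (Ksp/[Ag⁺]^2) = 7.2×10⁻¹² M
For Tl₂CrO₄: [CrO₄²⁻] = (Ksp/[Tl⁺]^2) = 6.5×10⁻¹¹ M
Since Ag₂CrO₄ needs less CrO₄²⁻ to reach saturation, it precipitates first.

Ag₂CrO₄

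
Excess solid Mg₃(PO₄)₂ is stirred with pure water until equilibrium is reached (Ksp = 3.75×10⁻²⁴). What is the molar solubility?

8.09×10⁻⁶ M

Mg₃(PO₄)₂(s) ⇌ 3 Mg²⁺(aq) + 2 PO₄³⁻(aq)
Let s be the molar solubility. Then [Mg²⁺] = 3s and [PO₄³⁻] = 2s.
Ksp = [Mg²⁺]^3[PO₄³⁻]^2 = (3s)^3 · (2s)^2 = 108s^5
108s^5 = 3.75×10⁻²⁴  ⇒  s^5 = 3.47×10⁻²⁶
Taking the 5th root, s = 8.09×10⁻⁶ mol L⁻¹.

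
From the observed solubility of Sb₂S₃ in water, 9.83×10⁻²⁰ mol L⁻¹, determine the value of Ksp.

Ksp = 9.91×10⁻⁹⁴

Sb₂S₃(s) ⇌ 2 Sb³⁺(aq) + 3 S²⁻(aq)
For each mole of Sb₂S₃ that dissolves per liter, [Sb³⁺] = 2s and [S²⁻] = 3s; let s denote this solubility.
Ksp = [Sb³⁺]^2[S²⁻]^3 = (2s)^2 · (3s)^3 = 108s^5
Ksp = 108 × (9.83×10⁻²⁰)^5 = 9.91×10⁻⁹⁴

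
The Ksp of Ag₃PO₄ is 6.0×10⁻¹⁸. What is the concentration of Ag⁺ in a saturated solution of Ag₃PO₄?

Ag₃PO₄(s) ⇌ 3 Ag⁺(aq) + PO₄³⁻(aq)
With molar solubility s: [Ag⁺] = 3s, [PO₄³⁻] = s.
Ksp = [Ag⁺]^3[PO₄³⁻] = (3s)^3 · s = 27s^4 = 6.0×10⁻¹⁸
s = 2.2×10⁻⁵ mol L⁻¹
[Ag⁺] = 3s = 6.5×10⁻⁵ mol L⁻¹

6.5×10⁻⁵ M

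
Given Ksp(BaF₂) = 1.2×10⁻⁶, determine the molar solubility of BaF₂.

BaF₂(s) ⇌ Ba²⁺(aq) + 2 F⁻(aq)
Let s be the molar solubility. Then [Ba²⁺] = s and [F⁻] = 2s.
Ksp = [Ba²⁺][F⁻]^2 = s · (2s)^2 = 4s^3
4s^3 = 1.2×10⁻⁶  ⇒  s^3 = 3.0×10⁻⁷
s = 6.7×10⁻³ mol/L

6.7×10⁻³ M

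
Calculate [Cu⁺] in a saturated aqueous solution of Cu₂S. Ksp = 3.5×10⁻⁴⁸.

1.9×10⁻¹⁶ M

Cu₂S(s) ⇌ 2 Cu⁺(aq) + S²⁻(aq)
With molar solubility s: [Cu⁺] = 2s, [S²⁻] = s.
Ksp = [Cu⁺]^2[S²⁻] = (2s)^2 · s = 4s^3 = 3.5×10⁻⁴⁸
s = 9.6×10⁻¹⁷ mol L⁻¹
[Cu⁺] = 2s = 1.9×10⁻¹⁶ mol L⁻¹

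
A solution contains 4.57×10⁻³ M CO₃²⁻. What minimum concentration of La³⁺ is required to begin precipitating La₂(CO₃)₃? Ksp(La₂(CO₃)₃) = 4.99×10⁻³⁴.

Each salt precipitates once Q = Ksp for that salt.
La₂(CO₃)₃(s) ⇌ 2 La³⁺(aq) + 3 CO₃²⁻(aq)
Ksp = [La³⁺]^2[CO₃²⁻]^3 = [La³⁺]^2(4.57×10⁻³)^3
[La³⁺]^2 = 4.99×10⁻³⁴ / (4.57×10⁻³)^3 = 5.23×10⁻²⁷
[La³⁺] = 7.23×10⁻¹⁴ M

7.23×10⁻¹⁴ M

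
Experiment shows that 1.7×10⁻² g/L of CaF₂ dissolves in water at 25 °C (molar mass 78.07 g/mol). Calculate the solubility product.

Ksp = 4.1×10⁻¹¹

s = (1.7×10⁻² g L⁻¹)/(78.07 g mol⁻¹) = 2.178×10⁻⁴ M
CaF₂(s) ⇌ Ca²⁺(aq) + 2 F⁻(aq)
For each mole of CaF₂ that dissolves per liter, [Ca²⁺] = s and [F⁻] = 2s; let s denote this solubility.
Ksp = [Ca²⁺][F⁻]^2 = s · (2s)^2 = 4s^3
Ksp = 4 × (2.178×10⁻⁴)^3 = 4.1×10⁻¹¹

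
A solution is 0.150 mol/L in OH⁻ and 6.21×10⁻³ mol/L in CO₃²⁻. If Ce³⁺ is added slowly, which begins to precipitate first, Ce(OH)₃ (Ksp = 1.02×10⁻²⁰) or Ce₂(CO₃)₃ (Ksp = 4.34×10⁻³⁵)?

Ce(OH)₃

A salt starts to precipitate once the ion product Q reaches its Ksp.
For Ce(OH)₃: [Ce³⁺] = (Ksp/[OH⁻]^3) = 3.02×10⁻¹⁸ mol/L
For Ce₂(CO₃)₃: [Ce³⁺] = (Ksp/[CO₃²⁻]^3)^(1/2) = 1.35×10⁻¹⁴ mol/L
The smaller threshold [Ce³⁺] is reached first, so Ce(OH)₃ precipitates first.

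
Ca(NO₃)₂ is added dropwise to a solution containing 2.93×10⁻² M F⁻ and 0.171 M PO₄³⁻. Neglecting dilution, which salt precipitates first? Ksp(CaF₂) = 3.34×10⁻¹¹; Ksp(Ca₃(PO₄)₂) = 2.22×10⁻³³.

Ca₃(PO₄)₂

The threshold for precipitation is Q = Ksp.
For CaF₂: [Ca²⁺] = (Ksp/[F⁻]^2) = 3.89×10⁻⁸ M
For Ca₃(PO₄)₂: [Ca²⁺] = (Ksp/[PO₄³⁻]^2)^(1/3) = 4.23×10⁻¹¹ M
The smaller threshold [Ca²⁺] is reached first, so Ca₃(PO₄)₂ precipitates first.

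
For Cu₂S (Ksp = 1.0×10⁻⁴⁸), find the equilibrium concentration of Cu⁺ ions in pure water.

Cu₂S(s) ⇌ 2 Cu⁺(aq) + S²⁻(aq)
Let s be the molar solubility. Then [Cu⁺] = 2s and [S²⁻] = s.
Ksp = [Cu⁺]^2[S²⁻] = (2s)^2 · s = 4s^3 = 1.0×10⁻⁴⁸
s = 6.3×10⁻¹⁷ mol L⁻¹
[Cu⁺] = 2s = 1.3×10⁻¹⁶ mol L⁻¹

1.3×10⁻¹⁶ M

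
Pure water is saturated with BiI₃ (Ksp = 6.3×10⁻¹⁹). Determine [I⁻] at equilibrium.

3.7×10⁻⁵ M

BiI₃(s) ⇌ Bi³⁺(aq) + 3 I⁻(aq)
With molar solubility s: [Bi³⁺] = s, [I⁻] = 3s.
Ksp = [Bi³⁺][I⁻]^3 = s · (3s)^3 = 27s^4 = 6.3×10⁻¹⁹
s = 1.2×10⁻⁵ mol L⁻¹
[I⁻] = 3s = 3.7×10⁻⁵ mol L⁻¹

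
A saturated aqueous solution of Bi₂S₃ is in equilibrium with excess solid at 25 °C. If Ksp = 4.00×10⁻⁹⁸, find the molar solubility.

1.30×10⁻²⁰ M

Bi₂S₃(s) ⇌ 2 Bi³⁺(aq) + 3 S²⁻(aq)
If s mol/L of Bi₂S₃ dissolves, [Bi³⁺] = 2s and [S²⁻] = 3s.
Ksp = [Bi³⁺]^2[S²⁻]^3 = (2s)^2 · (3s)^3 = 108s^5
108s^5 = 4.00×10⁻⁹⁸  ⇒  s^5 = 3.70×10⁻¹⁰⁰
Taking the 5th root, s = 1.30×10⁻²⁰ mol L⁻¹.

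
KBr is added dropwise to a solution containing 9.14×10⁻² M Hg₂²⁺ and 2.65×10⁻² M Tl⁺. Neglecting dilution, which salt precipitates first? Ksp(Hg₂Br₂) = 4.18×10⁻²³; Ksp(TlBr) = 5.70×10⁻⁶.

Each salt precipitates once Q = Ksp for that salt.
For Hg₂Br₂: [Br⁻] = (Ksp/[Hg₂²⁺])^(1/2) = 2.14×10⁻¹¹ M
For TlBr: [Br⁻] = (Ksp/[Tl⁺]) = 2.15×10⁻⁴ M
The smaller threshold [Br⁻] is reached first, so Hg₂Br₂ precipitates first.

Hg₂Br₂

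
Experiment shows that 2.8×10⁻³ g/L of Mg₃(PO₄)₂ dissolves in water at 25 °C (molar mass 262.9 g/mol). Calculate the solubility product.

s = (2.8×10⁻³ g L⁻¹)/(262.9 g mol⁻¹) = 1.065×10⁻⁵ M
Mg₃(PO₄)₂(s) ⇌ 3 Mg²⁺(aq) + 2 PO₄³⁻(aq)
With molar solubility s: [Mg²⁺] = 3s, [PO₄³⁻] = 2s.
Ksp = [Mg²⁺]^3[PO₄³⁻]^2 = (3s)^3 · (2s)^2 = 108s^5
Ksp = 108 × (1.065×10⁻⁵)^5 = 1.5×10⁻²³

Ksp = 1.5×10⁻²³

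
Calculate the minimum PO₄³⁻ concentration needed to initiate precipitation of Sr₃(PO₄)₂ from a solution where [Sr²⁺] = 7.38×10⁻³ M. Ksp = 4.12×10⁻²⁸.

3.20×10⁻¹¹ M

The threshold for precipitation is Q = Ksp.
Sr₃(PO₄)₂(s) ⇌ 3 Sr²⁺(aq) + 2 PO₄³⁻(aq)
Ksp = [Sr²⁺]^3[PO₄³⁻]^2 = [PO₄³⁻]^2(7.38×10⁻³)^3
[PO₄³⁻]^2 = 4.12×10⁻²⁸ / (7.38×10⁻³)^3 = 1.03×10⁻²¹
[PO₄³⁻] = 3.20×10⁻¹¹ M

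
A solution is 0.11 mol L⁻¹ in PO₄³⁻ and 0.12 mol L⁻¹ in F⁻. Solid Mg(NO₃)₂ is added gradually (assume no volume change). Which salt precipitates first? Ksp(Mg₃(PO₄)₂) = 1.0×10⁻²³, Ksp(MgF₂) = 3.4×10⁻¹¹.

Each salt precipitates once Q = Ksp for that salt.
For Mg₃(PO₄)₂: [Mg²⁺] = (Ksp/[PO₄³⁻]^2)^(1/3) = 9.4×10⁻⁸ mol L⁻¹
For MgF₂: [Mg²⁺] = (Ksp/[F⁻]^2) = 2.4×10⁻⁹ mol L⁻¹
The smaller threshold [Mg²⁺] is reached first, so MgF₂ precipitates first.

MgF₂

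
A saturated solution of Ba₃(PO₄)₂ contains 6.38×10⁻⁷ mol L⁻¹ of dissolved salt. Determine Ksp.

Ba₃(PO₄)₂(s) ⇌ 3 Ba²⁺(aq) + 2 PO₄³⁻(aq)
Let s be the molar solubility. Then [Ba²⁺] = 3s and [PO₄³⁻] = 2s.
Ksp = [Ba²⁺]^3[PO₄³⁻]^2 = (3s)^3 · (2s)^2 = 108s^5
Ksp = 108 × (6.38×10⁻⁷)^5 = 1.14×10⁻²⁹

Ksp = 1.14×10⁻²⁹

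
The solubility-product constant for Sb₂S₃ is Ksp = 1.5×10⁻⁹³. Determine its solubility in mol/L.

Sb₂S₃(s) ⇌ 2 Sb³⁺(aq) + 3 S²⁻(aq)
Let s be the molar solubility. Then [Sb³⁺] = 2s and [S²⁻] = 3s.
Ksp = [Sb³⁺]^2[S²⁻]^3 = (2s)^2 · (3s)^3 = 108s^5
108s^5 = 1.5×10⁻⁹³  ⇒  s^5 = 1.4×10⁻⁹⁵
s = (1.4×10⁻⁹⁵)^(1/5) = 1.1×10⁻¹⁹ M

1.1×10⁻¹⁹ M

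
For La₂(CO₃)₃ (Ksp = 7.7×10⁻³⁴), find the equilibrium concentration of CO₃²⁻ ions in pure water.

La₂(CO₃)₃(s) ⇌ 2 La³⁺(aq) + 3 CO₃²⁻(aq)
If s mol/L of La₂(CO₃)₃ dissolves, [La³⁺] = 2s and [CO₃²⁻] = 3s.
Ksp = [La³⁺]^2[CO₃²⁻]^3 = (2s)^2 · (3s)^3 = 108s^5 = 7.7×10⁻³⁴
s = 9.3×10⁻⁸ mol L⁻¹
[CO₃²⁻] = 3s = 2.8×10⁻⁷ mol L⁻¹

2.8×10⁻⁷ M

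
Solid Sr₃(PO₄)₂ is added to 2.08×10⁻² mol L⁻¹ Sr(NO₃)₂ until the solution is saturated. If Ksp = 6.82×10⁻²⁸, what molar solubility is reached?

Sr₃(PO₄)₂(s) ⇌ 3 Sr²⁺(aq) + 2 PO₄³⁻(aq)
The solution already contains Sr²⁺ at 2.08×10⁻² mol L⁻¹. Let s be the molar solubility of Sr₃(PO₄)₂.
[Sr²⁺] ≈ 2.08×10⁻² mol L⁻¹ (common ion dominates); [PO₄³⁻] = 2s.
Ksp = [Sr²⁺]^3[PO₄³⁻]^2 = (2.08×10⁻²)^3(2s)^2
(2s)^2 = 6.82×10⁻²⁸ / (2.08×10⁻²)^3 = 7.58×10⁻²³
s = 4.35×10⁻¹² mol L⁻¹

4.35×10⁻¹² M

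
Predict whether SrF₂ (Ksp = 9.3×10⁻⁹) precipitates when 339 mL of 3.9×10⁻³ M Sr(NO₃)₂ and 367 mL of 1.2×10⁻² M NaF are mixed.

Yes

After mixing, V = 339 mL + 367 mL = 706 mL.
[Sr²⁺] = (3.9×10⁻³)(339)/706 = 1.9×10⁻³ M
[F⁻] = (1.2×10⁻²)(367)/706 = 6.2×10⁻³ M
Q = [Sr²⁺][F⁻]^2 = 7.3×10⁻⁸
Q = 7.3×10⁻⁸ > Ksp = 9.3×10⁻⁹, so the solution is supersaturated and SrF₂ precipitates.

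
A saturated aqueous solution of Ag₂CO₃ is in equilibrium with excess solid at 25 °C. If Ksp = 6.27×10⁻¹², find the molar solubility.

Ag₂CO₃(s) ⇌ 2 Ag⁺(aq) + CO₃²⁻(aq)
Call the molar solubility s, so that [Ag⁺] = 2s and [CO₃²⁻] = s.
Ksp = [Ag⁺]^2[CO₃²⁻] = (2s)^2 · s = 4s^3
4s^3 = 6.27×10⁻¹²  ⇒  s^3 = 1.57×10⁻¹²
s = 1.16×10⁻⁴ mol/L

1.16×10⁻⁴ M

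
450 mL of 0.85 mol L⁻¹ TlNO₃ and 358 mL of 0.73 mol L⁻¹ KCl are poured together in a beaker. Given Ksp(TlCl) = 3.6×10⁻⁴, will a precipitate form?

Yes

The combined volume is 808 mL.
[Tl⁺] = (0.85)(450)/808 = 0.47 mol L⁻¹
[Cl⁻] = (0.73)(358)/808 = 0.32 mol L⁻¹
Q = [Tl⁺][Cl⁻] = 0.15
Q = 0.15 > Ksp = 3.6×10⁻⁴, so the solution is supersaturated and TlCl precipitates.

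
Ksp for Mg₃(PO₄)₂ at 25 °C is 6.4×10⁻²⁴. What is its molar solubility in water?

Mg₃(PO₄)₂(s) ⇌ 3 Mg²⁺(aq) + 2 PO₄³⁻(aq)
Let s be the molar solubility. Then [Mg²⁺] = 3s and [PO₄³⁻] = 2s.
Ksp = [Mg²⁺]^3[PO₄³⁻]^2 = (3s)^3 · (2s)^2 = 108s^5
108s^5 = 6.4×10⁻²⁴  ⇒  s^5 = 5.9×10⁻²⁶
Taking the 5th root, s = 9.0×10⁻⁶ M.

9.0×10⁻⁶ M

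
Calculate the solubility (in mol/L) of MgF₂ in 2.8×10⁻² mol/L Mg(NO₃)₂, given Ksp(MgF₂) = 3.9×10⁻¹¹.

MgF₂(s) ⇌ Mg²⁺(aq) + 2 F⁻(aq)
Mg²⁺ is already present at 2.8×10⁻² mol/L. If s mol/L of MgF₂ dissolves, [F⁻] = 2s while [Mg²⁺] ≈ 2.8×10⁻² mol/L.
Ksp = [Mg²⁺][F⁻]^2 = (2.8×10⁻²)(2s)^2
(2s)^2 = 3.9×10⁻¹¹ / (2.8×10⁻²) = 1.4×10⁻⁹
s = 1.9×10⁻⁵ mol/L

1.9×10⁻⁵ M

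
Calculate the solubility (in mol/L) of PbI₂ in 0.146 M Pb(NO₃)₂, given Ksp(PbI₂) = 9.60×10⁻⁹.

1.28×10⁻⁴ M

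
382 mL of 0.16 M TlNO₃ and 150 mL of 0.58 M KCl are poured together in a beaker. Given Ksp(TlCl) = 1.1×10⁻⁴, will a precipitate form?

Yes

The combined volume is 532 mL.
[Tl⁺] = (0.16)(382)/532 = 0.11 M
[Cl⁻] = (0.58)(150)/532 = 0.16 M
Q = [Tl⁺][Cl⁻] = 1.9×10⁻²
Because Q > Ksp (1.9×10⁻² vs 1.1×10⁻⁴), a precipitate of TlCl forms.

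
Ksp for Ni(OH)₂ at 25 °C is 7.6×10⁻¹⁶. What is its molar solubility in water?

Ni(OH)₂(s) ⇌ Ni²⁺(aq) + 2 OH⁻(aq)
If s mol/L of Ni(OH)₂ dissolves, [Ni²⁺] = s and [OH⁻] = 2s.
Ksp = [Ni²⁺][OH⁻]^2 = s · (2s)^2 = 4s^3
4s^3 = 7.6×10⁻¹⁶  ⇒  s^3 = 1.9×10⁻¹⁶
s = 5.7×10⁻⁶ mol L⁻¹

5.7×10⁻⁶ M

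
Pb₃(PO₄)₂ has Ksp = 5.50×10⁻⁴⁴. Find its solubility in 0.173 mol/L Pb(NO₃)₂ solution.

Pb₃(PO₄)₂(s) ⇌ 3 Pb²⁺(aq) + 2 PO₄³⁻(aq)
Let s be the solubility of Pb₃(PO₄)₂ here. The common ion gives [Pb²⁺] ≈ 0.173 mol/L, and [PO₄³⁻] = 2s.
Ksp = [Pb²⁺]^3[PO₄³⁻]^2 = (0.173)^3(2s)^2
(2s)^2 = 5.50×10⁻⁴⁴ / (0.173)^3 = 1.06×10⁻⁴¹
s = 1.63×10⁻²¹ mol/L

1.63×10⁻²¹ M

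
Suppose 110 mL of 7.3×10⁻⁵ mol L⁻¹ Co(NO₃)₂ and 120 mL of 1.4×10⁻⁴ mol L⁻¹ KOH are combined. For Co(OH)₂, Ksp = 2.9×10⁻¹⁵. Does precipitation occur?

Total volume after mixing = 110 + 120 = 230 mL.
[Co²⁺] = (7.3×10⁻⁵)(110)/230 = 3.5×10⁻⁵ mol L⁻¹
[OH⁻] = (1.4×10⁻⁴)(120)/230 = 7.3×10⁻⁵ mol L⁻¹
Q = [Co²⁺][OH⁻]^2 = 1.9×10⁻¹³
Because Q > Ksp (1.9×10⁻¹³ vs 2.9×10⁻¹⁵), a precipitate of Co(OH)₂ forms.

Yes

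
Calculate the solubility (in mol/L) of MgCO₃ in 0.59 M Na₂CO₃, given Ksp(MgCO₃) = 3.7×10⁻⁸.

MgCO₃(s) ⇌ Mg²⁺(aq) + CO₃²⁻(aq)
CO₃²⁻ is already present at 0.59 M. If s mol/L of MgCO₃ dissolves, [Mg²⁺] = s while [CO₃²⁻] ≈ 0.59 M.
Ksp = [Mg²⁺][CO₃²⁻] = s(0.59)
s = 3.7×10⁻⁸ / (0.59) = 6.3×10⁻⁸
s = 6.3×10⁻⁸ M

6.3×10⁻⁸ M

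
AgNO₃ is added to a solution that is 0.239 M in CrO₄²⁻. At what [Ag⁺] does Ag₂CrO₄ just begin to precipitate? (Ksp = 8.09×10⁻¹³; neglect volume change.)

Precipitation of each salt begins when its ion product equals Ksp.
Ag₂CrO₄(s) ⇌ 2 Ag⁺(aq) + CrO₄²⁻(aq)
Ksp = [Ag⁺]^2[CrO₄²⁻] = [Ag⁺]^2(0.239)
[Ag⁺]^2 = 8.09×10⁻¹³ / (0.239) = 3.38×10⁻¹²
[Ag⁺] = 1.84×10⁻⁶ M

1.84×10⁻⁶ M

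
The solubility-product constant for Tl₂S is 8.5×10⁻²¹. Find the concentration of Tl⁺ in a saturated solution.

Tl₂S(s) ⇌ 2 Tl⁺(aq) + S²⁻(aq)
Let s be the molar solubility. Then [Tl⁺] = 2s and [S²⁻] = s.
Ksp = [Tl⁺]^2[S²⁻] = (2s)^2 · s = 4s^3 = 8.5×10⁻²¹
s = 1.3×10⁻⁷ M
[Tl⁺] = 2s = 2.6×10⁻⁷ M

2.6×10⁻⁷ M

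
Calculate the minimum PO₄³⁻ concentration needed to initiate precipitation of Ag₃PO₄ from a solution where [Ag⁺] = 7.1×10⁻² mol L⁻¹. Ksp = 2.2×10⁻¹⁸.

6.1×10⁻¹⁵ M

Precipitation of each salt begins when its ion product equals Ksp.
Ag₃PO₄(s) ⇌ 3 Ag⁺(aq) + PO₄³⁻(aq)
Ksp = [Ag⁺]^3[PO₄³⁻] = [PO₄³⁻](7.1×10⁻²)^3
[PO₄³⁻] = 2.2×10⁻¹⁸ / (7.1×10⁻²)^3 = 6.1×10⁻¹⁵
[PO₄³⁻] = 6.1×10⁻¹⁵ mol L⁻¹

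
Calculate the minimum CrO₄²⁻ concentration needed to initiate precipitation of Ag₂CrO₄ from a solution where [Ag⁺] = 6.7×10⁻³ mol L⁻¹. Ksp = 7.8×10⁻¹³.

1.7×10⁻⁸ M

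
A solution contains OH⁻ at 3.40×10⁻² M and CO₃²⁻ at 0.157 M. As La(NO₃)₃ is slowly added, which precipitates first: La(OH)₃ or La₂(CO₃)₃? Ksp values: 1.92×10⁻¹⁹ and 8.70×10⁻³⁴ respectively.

Precipitation of each salt begins when its ion product equals Ksp.
For La(OH)₃: [La³⁺] = (Ksp/[OH⁻]^3) = 4.88×10⁻¹⁵ M
For La₂(CO₃)₃: [La³⁺] = (Ksp/[CO₃²⁻]^3)^(1/2) = 4.74×10⁻¹⁶ M
The smaller threshold [La³⁺] is reached first, so La₂(CO₃)₃ precipitates first.

La₂(CO₃)₃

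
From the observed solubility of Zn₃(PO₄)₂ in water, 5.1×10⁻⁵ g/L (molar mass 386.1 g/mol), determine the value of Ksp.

s = (5.1×10⁻⁵ g L⁻¹)/(386.1 g mol⁻¹) = 1.321×10⁻⁷ M
Zn₃(PO₄)₂(s) ⇌ 3 Zn²⁺(aq) + 2 PO₄³⁻(aq)
For each mole of Zn₃(PO₄)₂ that dissolves per liter, [Zn²⁺] = 3s and [PO₄³⁻] = 2s; let s denote this solubility.
Ksp = [Zn²⁺]^3[PO₄³⁻]^2 = (3s)^3 · (2s)^2 = 108s^5
Ksp = 108 × (1.321×10⁻⁷)^5 = 4.3×10⁻³³

Ksp = 4.3×10⁻³³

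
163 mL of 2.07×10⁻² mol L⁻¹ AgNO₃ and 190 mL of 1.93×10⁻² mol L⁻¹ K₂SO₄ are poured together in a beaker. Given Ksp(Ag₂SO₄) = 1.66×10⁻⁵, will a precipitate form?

Total volume after mixing = 163 + 190 = 353 mL.
[Ag⁺] = (2.07×10⁻²)(163)/353 = 9.56×10⁻³ mol L⁻¹
[SO₄²⁻] = (1.93×10⁻²)(190)/353 = 1.04×10⁻² mol L⁻¹
Q = [Ag⁺]^2[SO₄²⁻] = 9.49×10⁻⁷
Q = 9.49×10⁻⁷ < Ksp = 1.66×10⁻⁵, so the solution is unsaturated and no precipitate forms.

No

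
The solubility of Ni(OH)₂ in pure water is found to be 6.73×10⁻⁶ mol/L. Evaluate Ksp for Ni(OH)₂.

Ni(OH)₂(s) ⇌ Ni²⁺(aq) + 2 OH⁻(aq)
With molar solubility s: [Ni²⁺] = s, [OH⁻] = 2s.
Ksp = [Ni²⁺][OH⁻]^2 = s · (2s)^2 = 4s^3
Ksp = 4 × (6.73×10⁻⁶)^3 = 1.22×10⁻¹⁵

Ksp = 1.22×10⁻¹⁵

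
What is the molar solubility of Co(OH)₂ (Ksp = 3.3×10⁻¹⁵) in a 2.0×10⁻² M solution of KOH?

8.3×10⁻¹² M

Co(OH)₂(s) ⇌ Co²⁺(aq) + 2 OH⁻(aq)
Let s be the solubility of Co(OH)₂ here. The common ion gives [OH⁻] ≈ 2.0×10⁻² M, and [Co²⁺] = s.
Ksp = [Co²⁺][OH⁻]^2 = s(2.0×10⁻²)^2
s = 3.3×10⁻¹⁵ / (2.0×10⁻²)^2 = 8.3×10⁻¹²
s = 8.3×10⁻¹² M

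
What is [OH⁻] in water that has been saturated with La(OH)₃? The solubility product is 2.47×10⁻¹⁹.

2.93×10⁻⁵ M

La(OH)₃(s) ⇌ La³⁺(aq) + 3 OH⁻(aq)
For each mole of La(OH)₃ that dissolves per liter, [La³⁺] = s and [OH⁻] = 3s; let s denote this solubility.
Ksp = [La³⁺][OH⁻]^3 = s · (3s)^3 = 27s^4 = 2.47×10⁻¹⁹
s = 9.78×10⁻⁶ mol L⁻¹
[OH⁻] = 3s = 2.93×10⁻⁵ mol L⁻¹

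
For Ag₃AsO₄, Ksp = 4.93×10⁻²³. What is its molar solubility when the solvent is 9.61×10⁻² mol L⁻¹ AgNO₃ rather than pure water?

Ag₃AsO₄(s) ⇌ 3 Ag⁺(aq) + AsO₄³⁻(aq)
With Ag⁺ already at 9.61×10⁻² mol L⁻¹ and s small, take [Ag⁺] ≈ 9.61×10⁻² mol L⁻¹ and [AsO₄³⁻] = s.
Ksp = [Ag⁺]^3[AsO₄³⁻] = (9.61×10⁻²)^3s
s = 4.93×10⁻²³ / (9.61×10⁻²)^3 = 5.55×10⁻²⁰
s = 5.55×10⁻²⁰ mol L⁻¹

5.55×10⁻²⁰ M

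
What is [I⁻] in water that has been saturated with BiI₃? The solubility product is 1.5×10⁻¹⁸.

4.6×10⁻⁵ M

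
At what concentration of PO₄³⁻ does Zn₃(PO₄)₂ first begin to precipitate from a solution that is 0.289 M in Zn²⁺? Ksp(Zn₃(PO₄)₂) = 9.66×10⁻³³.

6.33×10⁻¹⁶ M

Precipitation begins when Q = Ksp.
Zn₃(PO₄)₂(s) ⇌ 3 Zn²⁺(aq) + 2 PO₄³⁻(aq)
Ksp = [Zn²⁺]^3[PO₄³⁻]^2 = [PO₄³⁻]^2(0.289)^3
[PO₄³⁻]^2 = 9.66×10⁻³³ / (0.289)^3 = 4.00×10⁻³¹
[PO₄³⁻] = 6.33×10⁻¹⁶ M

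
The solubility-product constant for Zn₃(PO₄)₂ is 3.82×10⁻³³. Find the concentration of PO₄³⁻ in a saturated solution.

Zn₃(PO₄)₂(s) ⇌ 3 Zn²⁺(aq) + 2 PO₄³⁻(aq)
With molar solubility s: [Zn²⁺] = 3s, [PO₄³⁻] = 2s.
Ksp = [Zn²⁺]^3[PO₄³⁻]^2 = (3s)^3 · (2s)^2 = 108s^5 = 3.82×10⁻³³
s = 1.29×10⁻⁷ M
[PO₄³⁻] = 2s = 2.57×10⁻⁷ M

2.57×10⁻⁷ M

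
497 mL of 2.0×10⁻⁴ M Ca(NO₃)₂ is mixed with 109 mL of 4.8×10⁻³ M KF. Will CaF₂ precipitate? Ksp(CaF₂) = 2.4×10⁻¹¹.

Yes

After mixing, V = 497 mL + 109 mL = 606 mL.
[Ca²⁺] = (2.0×10⁻⁴)(497)/606 = 1.6×10⁻⁴ M
[F⁻] = (4.8×10⁻³)(109)/606 = 8.6×10⁻⁴ M
Q = [Ca²⁺][F⁻]^2 = 1.2×10⁻¹⁰
Since Q (1.2×10⁻¹⁰) exceeds Ksp (2.4×10⁻¹¹), CaF₂ will precipitate.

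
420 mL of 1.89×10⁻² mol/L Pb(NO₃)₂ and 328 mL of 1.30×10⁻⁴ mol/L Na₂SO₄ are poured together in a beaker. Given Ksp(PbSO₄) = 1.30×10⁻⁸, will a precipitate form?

After mixing, V = 420 mL + 328 mL = 748 mL.
[Pb²⁺] = (1.89×10⁻²)(420)/748 = 1.06×10⁻² mol/L
[SO₄²⁻] = (1.30×10⁻⁴)(328)/748 = 5.70×10⁻⁵ mol/L
Q = [Pb²⁺][SO₄²⁻] = 6.05×10⁻⁷
Q = 6.05×10⁻⁷ > Ksp = 1.30×10⁻⁸, so the solution is supersaturated and PbSO₄ precipitates.

Yes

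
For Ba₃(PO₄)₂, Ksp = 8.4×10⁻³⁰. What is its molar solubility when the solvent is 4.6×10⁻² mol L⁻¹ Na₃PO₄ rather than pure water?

Ba₃(PO₄)₂(s) ⇌ 3 Ba²⁺(aq) + 2 PO₄³⁻(aq)
Let s be the solubility of Ba₃(PO₄)₂ here. The common ion gives [PO₄³⁻] ≈ 4.6×10⁻² mol L⁻¹, and [Ba²⁺] = 3s.
Ksp = [Ba²⁺]^3[PO₄³⁻]^2 = (3s)^3(4.6×10⁻²)^2
(3s)^3 = 8.4×10⁻³⁰ / (4.6×10⁻²)^2 = 4.0×10⁻²⁷
s = 5.3×10⁻¹⁰ mol L⁻¹

5.3×10⁻¹⁰ M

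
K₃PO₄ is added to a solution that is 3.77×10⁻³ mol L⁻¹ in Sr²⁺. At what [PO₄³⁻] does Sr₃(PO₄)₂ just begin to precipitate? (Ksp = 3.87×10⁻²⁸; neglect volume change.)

8.50×10⁻¹¹ M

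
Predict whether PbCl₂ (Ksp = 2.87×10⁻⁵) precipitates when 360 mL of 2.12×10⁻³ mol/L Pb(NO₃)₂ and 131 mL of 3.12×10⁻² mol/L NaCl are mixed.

The combined volume is 491 mL.
[Pb²⁺] = (2.12×10⁻³)(360)/491 = 1.55×10⁻³ mol/L
[Cl⁻] = (3.12×10⁻²)(131)/491 = 8.32×10⁻³ mol/L
Q = [Pb²⁺][Cl⁻]^2 = 1.08×10⁻⁷
Q < Ksp (1.08×10⁻⁷ vs 2.87×10⁻⁵); the solution remains unsaturated and no precipitate forms.

No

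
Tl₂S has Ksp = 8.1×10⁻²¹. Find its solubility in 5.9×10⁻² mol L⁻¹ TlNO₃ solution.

2.3×10⁻¹⁸ M

Tl₂S(s) ⇌ 2 Tl⁺(aq) + S²⁻(aq)
With Tl⁺ already at 5.9×10⁻² mol L⁻¹ and s small, take [Tl⁺] ≈ 5.9×10⁻² mol L⁻¹ and [S²⁻] = s.
Ksp = [Tl⁺]^2[S²⁻] = (5.9×10⁻²)^2s
s = 8.1×10⁻²¹ / (5.9×10⁻²)^2 = 2.3×10⁻¹⁸
s = 2.3×10⁻¹⁸ mol L⁻¹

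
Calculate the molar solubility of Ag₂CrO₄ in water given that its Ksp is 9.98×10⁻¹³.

6.30×10⁻⁵ M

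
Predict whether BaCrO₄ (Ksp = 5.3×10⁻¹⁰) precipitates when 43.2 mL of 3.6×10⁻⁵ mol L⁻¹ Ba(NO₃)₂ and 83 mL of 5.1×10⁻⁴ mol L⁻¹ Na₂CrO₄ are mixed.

The combined volume is 126.2 mL.
[Ba²⁺] = (3.6×10⁻⁵)(43.2)/126.2 = 1.2×10⁻⁵ mol L⁻¹
[CrO₄²⁻] = (5.1×10⁻⁴)(83)/126.2 = 3.4×10⁻⁴ mol L⁻¹
Q = [Ba²⁺][CrO₄²⁻] = 4.1×10⁻⁹
Q = 4.1×10⁻⁹ > Ksp = 5.3×10⁻¹⁰, so the solution is supersaturated and BaCrO₄ precipitates.

Yes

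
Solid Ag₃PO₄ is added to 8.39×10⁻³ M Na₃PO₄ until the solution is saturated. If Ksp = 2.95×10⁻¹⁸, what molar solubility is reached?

Ag₃PO₄(s) ⇌ 3 Ag⁺(aq) + PO₄³⁻(aq)
Let s be the solubility of Ag₃PO₄ here. The common ion gives [PO₄³⁻] ≈ 8.39×10⁻³ M, and [Ag⁺] = 3s.
Ksp = [Ag⁺]^3[PO₄³⁻] = (3s)^3(8.39×10⁻³)
(3s)^3 = 2.95×10⁻¹⁸ / (8.39×10⁻³) = 3.52×10⁻¹⁶
s = 2.35×10⁻⁶ M

2.35×10⁻⁶ M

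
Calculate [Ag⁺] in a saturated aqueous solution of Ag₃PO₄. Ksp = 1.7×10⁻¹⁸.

Ag₃PO₄(s) ⇌ 3 Ag⁺(aq) + PO₄³⁻(aq)
If s mol/L of Ag₃PO₄ dissolves, [Ag⁺] = 3s and [PO₄³⁻] = s.
Ksp = [Ag⁺]^3[PO₄³⁻] = (3s)^3 · s = 27s^4 = 1.7×10⁻¹⁸
s = 1.6×10⁻⁵ mol/L
[Ag⁺] = 3s = 4.8×10⁻⁵ mol/L

4.8×10⁻⁵ M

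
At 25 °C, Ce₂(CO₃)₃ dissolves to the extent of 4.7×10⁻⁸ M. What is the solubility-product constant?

Ce₂(CO₃)₃(s) ⇌ 2 Ce³⁺(aq) + 3 CO₃²⁻(aq)
Call the molar solubility s, so that [Ce³⁺] = 2s and [CO₃²⁻] = 3s.
Ksp = [Ce³⁺]^2[CO₃²⁻]^3 = (2s)^2 · (3s)^3 = 108s^5
Ksp = 108 × (4.7×10⁻⁸)^5 = 2.5×10⁻³⁵

Ksp = 2.5×10⁻³⁵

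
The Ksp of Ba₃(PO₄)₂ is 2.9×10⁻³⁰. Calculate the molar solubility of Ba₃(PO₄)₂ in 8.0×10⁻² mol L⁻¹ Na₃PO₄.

2.6×10⁻¹⁰ M

Ba₃(PO₄)₂(s) ⇌ 3 Ba²⁺(aq) + 2 PO₄³⁻(aq)
PO₄³⁻ is already present at 8.0×10⁻² mol L⁻¹. If s mol/L of Ba₃(PO₄)₂ dissolves, [Ba²⁺] = 3s while [PO₄³⁻] ≈ 8.0×10⁻² mol L⁻¹.
Ksp = [Ba²⁺]^3[PO₄³⁻]^2 = (3s)^3(8.0×10⁻²)^2
(3s)^3 = 2.9×10⁻³⁰ / (8.0×10⁻²)^2 = 4.5×10⁻²⁸
s = 2.6×10⁻¹⁰ mol L⁻¹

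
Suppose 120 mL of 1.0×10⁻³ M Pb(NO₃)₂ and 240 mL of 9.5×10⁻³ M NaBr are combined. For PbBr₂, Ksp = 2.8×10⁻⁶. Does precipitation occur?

The combined volume is 360 mL.
[Pb²⁺] = (1.0×10⁻³)(120)/360 = 3.3×10⁻⁴ M
[Br⁻] = (9.5×10⁻³)(240)/360 = 6.3×10⁻³ M
Q = [Pb²⁺][Br⁻]^2 = 1.3×10⁻⁸
Q = 1.3×10⁻⁸ < Ksp = 2.8×10⁻⁶, so the solution is unsaturated and no precipitate forms.

No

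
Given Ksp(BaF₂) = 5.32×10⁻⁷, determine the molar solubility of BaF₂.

5.10×10⁻³ M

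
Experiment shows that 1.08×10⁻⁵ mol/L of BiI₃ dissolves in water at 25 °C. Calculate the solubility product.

BiI₃(s) ⇌ Bi³⁺(aq) + 3 I⁻(aq)
For each mole of BiI₃ that dissolves per liter, [Bi³⁺] = s and [I⁻] = 3s; let s denote this solubility.
Ksp = [Bi³⁺][I⁻]^3 = s · (3s)^3 = 27s^4
Ksp = 27 × (1.08×10⁻⁵)^4 = 3.67×10⁻¹⁹

Ksp = 3.67×10⁻¹⁹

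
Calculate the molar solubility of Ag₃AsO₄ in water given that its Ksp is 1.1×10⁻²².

1.4×10⁻⁶ M

Ag₃AsO₄(s) ⇌ 3 Ag⁺(aq) + AsO₄³⁻(aq)
Let s be the molar solubility. Then [Ag⁺] = 3s and [AsO₄³⁻] = s.
Ksp = [Ag⁺]^3[AsO₄³⁻] = (3s)^3 · s = 27s^4
27s^4 = 1.1×10⁻²²  ⇒  s^4 = 4.1×10⁻²⁴
s = 1.4×10⁻⁶ M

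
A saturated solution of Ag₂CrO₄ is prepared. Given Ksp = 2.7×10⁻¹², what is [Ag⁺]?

Ag₂CrO₄(s) ⇌ 2 Ag⁺(aq) + CrO₄²⁻(aq)
For each mole of Ag₂CrO₄ that dissolves per liter, [Ag⁺] = 2s and [CrO₄²⁻] = s; let s denote this solubility.
Ksp = [Ag⁺]^2[CrO₄²⁻] = (2s)^2 · s = 4s^3 = 2.7×10⁻¹²
s = 8.8×10⁻⁵ mol/L
[Ag⁺] = 2s = 1.8×10⁻⁴ mol/L

1.8×10⁻⁴ M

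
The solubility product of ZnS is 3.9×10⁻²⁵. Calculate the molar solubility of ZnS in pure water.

6.2×10⁻¹³ M

ZnS(s) ⇌ Zn²⁺(aq) + S²⁻(aq)
With molar solubility s: [Zn²⁺] = s, [S²⁻] = s.
Ksp = [Zn²⁺][S²⁻] = s · s = s^2
s^2 = 3.9×10⁻²⁵
s = 6.2×10⁻¹³ M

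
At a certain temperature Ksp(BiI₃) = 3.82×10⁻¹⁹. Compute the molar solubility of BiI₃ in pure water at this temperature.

1.09×10⁻⁵ M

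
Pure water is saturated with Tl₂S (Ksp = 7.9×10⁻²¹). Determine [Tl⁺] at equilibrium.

2.5×10⁻⁷ M

Tl₂S(s) ⇌ 2 Tl⁺(aq) + S²⁻(aq)
For each mole of Tl₂S that dissolves per liter, [Tl⁺] = 2s and [S²⁻] = s; let s denote this solubility.
Ksp = [Tl⁺]^2[S²⁻] = (2s)^2 · s = 4s^3 = 7.9×10⁻²¹
s = 1.3×10⁻⁷ M
[Tl⁺] = 2s = 2.5×10⁻⁷ M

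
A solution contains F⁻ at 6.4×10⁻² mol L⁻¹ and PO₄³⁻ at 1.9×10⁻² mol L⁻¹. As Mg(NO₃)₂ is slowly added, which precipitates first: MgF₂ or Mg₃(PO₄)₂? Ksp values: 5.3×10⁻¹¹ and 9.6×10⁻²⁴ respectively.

MgF₂

A salt starts to precipitate once the ion product Q reaches its Ksp.
For MgF₂: [Mg²⁺] = (Ksp/[F⁻]^2) = 1.3×10⁻⁸ mol L⁻¹
For Mg₃(PO₄)₂: [Mg²⁺] = (Ksp/[PO₄³⁻]^2)^(1/3) = 3.0×10⁻⁷ mol L⁻¹
The smaller threshold [Mg²⁺] is reached first, so MgF₂ precipitates first.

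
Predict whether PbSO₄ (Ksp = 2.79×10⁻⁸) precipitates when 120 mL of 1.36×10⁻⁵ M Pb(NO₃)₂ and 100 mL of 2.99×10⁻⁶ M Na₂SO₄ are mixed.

No

The combined volume is 220 mL.
[Pb²⁺] = (1.36×10⁻⁵)(120)/220 = 7.42×10⁻⁶ M
[SO₄²⁻] = (2.99×10⁻⁶)(100)/220 = 1.36×10⁻⁶ M
Q = [Pb²⁺][SO₄²⁻] = 1.01×10⁻¹¹
Q < Ksp (1.01×10⁻¹¹ vs 2.79×10⁻⁸); the solution remains unsaturated and no precipitate forms.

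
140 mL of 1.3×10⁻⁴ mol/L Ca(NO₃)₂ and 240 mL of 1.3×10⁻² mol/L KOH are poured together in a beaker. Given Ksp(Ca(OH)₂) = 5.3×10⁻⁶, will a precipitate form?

No

The combined volume is 380 mL.
[Ca²⁺] = (1.3×10⁻⁴)(140)/380 = 4.8×10⁻⁵ mol/L
[OH⁻] = (1.3×10⁻²)(240)/380 = 8.2×10⁻³ mol/L
Q = [Ca²⁺][OH⁻]^2 = 3.2×10⁻⁹
Since Q (3.2×10⁻⁹) is less than Ksp (5.3×10⁻⁶), no Ca(OH)₂ precipitates.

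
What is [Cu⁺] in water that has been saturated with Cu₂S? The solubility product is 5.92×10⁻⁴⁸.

Cu₂S(s) ⇌ 2 Cu⁺(aq) + S²⁻(aq)
If s mol/L of Cu₂S dissolves, [Cu⁺] = 2s and [S²⁻] = s.
Ksp = [Cu⁺]^2[S²⁻] = (2s)^2 · s = 4s^3 = 5.92×10⁻⁴⁸
s = 1.14×10⁻¹⁶ mol/L
[Cu⁺] = 2s = 2.28×10⁻¹⁶ mol/L

2.28×10⁻¹⁶ M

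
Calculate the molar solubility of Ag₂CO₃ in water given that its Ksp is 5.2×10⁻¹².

1.1×10⁻⁴ M

Ag₂CO₃(s) ⇌ 2 Ag⁺(aq) + CO₃²⁻(aq)
For each mole of Ag₂CO₃ that dissolves per liter, [Ag⁺] = 2s and [CO₃²⁻] = s; let s denote this solubility.
Ksp = [Ag⁺]^2[CO₃²⁻] = (2s)^2 · s = 4s^3
4s^3 = 5.2×10⁻¹²  ⇒  s^3 = 1.3×10⁻¹²
Taking the 3rd root, s = 1.1×10⁻⁴ mol/L.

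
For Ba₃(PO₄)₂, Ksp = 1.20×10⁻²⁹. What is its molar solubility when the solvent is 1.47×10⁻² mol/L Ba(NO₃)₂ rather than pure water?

Ba₃(PO₄)₂(s) ⇌ 3 Ba²⁺(aq) + 2 PO₄³⁻(aq)
With Ba²⁺ already at 1.47×10⁻² mol/L and s small, take [Ba²⁺] ≈ 1.47×10⁻² mol/L and [PO₄³⁻] = 2s.
Ksp = [Ba²⁺]^3[PO₄³⁻]^2 = (1.47×10⁻²)^3(2s)^2
(2s)^2 = 1.20×10⁻²⁹ / (1.47×10⁻²)^3 = 3.78×10⁻²⁴
s = 9.72×10⁻¹³ mol/L

9.72×10⁻¹³ M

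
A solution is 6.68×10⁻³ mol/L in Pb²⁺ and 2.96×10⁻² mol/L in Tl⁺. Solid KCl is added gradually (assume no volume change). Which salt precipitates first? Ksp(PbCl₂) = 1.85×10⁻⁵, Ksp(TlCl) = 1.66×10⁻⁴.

A salt starts to precipitate once the ion product Q reaches its Ksp.
For PbCl₂: [Cl⁻] = (Ksp/[Pb²⁺])^(1/2) = 5.26×10⁻² mol/L
For TlCl: [Cl⁻] = (Ksp/[Tl⁺]) = 5.61×10⁻³ mol/L
Since TlCl needs less Cl⁻ to reach saturation, it precipitates first.

TlCl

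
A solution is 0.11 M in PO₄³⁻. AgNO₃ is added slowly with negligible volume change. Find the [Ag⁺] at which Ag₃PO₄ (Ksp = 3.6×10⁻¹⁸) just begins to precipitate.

3.2×10⁻⁶ M

Precipitation begins when Q = Ksp.
Ag₃PO₄(s) ⇌ 3 Ag⁺(aq) + PO₄³⁻(aq)
Ksp = [Ag⁺]^3[PO₄³⁻] = [Ag⁺]^3(0.11)
[Ag⁺]^3 = 3.6×10⁻¹⁸ / (0.11) = 3.3×10⁻¹⁷
[Ag⁺] = 3.2×10⁻⁶ M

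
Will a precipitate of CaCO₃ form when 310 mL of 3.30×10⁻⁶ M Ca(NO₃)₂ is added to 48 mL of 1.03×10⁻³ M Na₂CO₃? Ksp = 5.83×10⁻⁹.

After mixing, V = 310 mL + 48 mL = 358 mL.
[Ca²⁺] = (3.30×10⁻⁶)(310)/358 = 2.86×10⁻⁶ M
[CO₃²⁻] = (1.03×10⁻³)(48)/358 = 1.38×10⁻⁴ M
Q = [Ca²⁺][CO₃²⁻] = 3.95×10⁻¹⁰
Q < Ksp (3.95×10⁻¹⁰ vs 5.83×10⁻⁹); the solution remains unsaturated and no precipitate forms.

No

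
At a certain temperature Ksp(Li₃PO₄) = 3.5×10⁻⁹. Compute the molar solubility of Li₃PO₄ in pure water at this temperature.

3.4×10⁻³ M

Li₃PO₄(s) ⇌ 3 Li⁺(aq) + PO₄³⁻(aq)
For each mole of Li₃PO₄ that dissolves per liter, [Li⁺] = 3s and [PO₄³⁻] = s; let s denote this solubility.
Ksp = [Li⁺]^3[PO₄³⁻] = (3s)^3 · s = 27s^4
27s^4 = 3.5×10⁻⁹  ⇒  s^4 = 1.3×10⁻¹⁰
s = (1.3×10⁻¹⁰)^(1/4) = 3.4×10⁻³ M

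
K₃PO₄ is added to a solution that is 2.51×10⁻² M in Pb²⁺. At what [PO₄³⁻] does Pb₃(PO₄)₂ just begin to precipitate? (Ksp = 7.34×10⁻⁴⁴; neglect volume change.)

Precipitation of each salt begins when its ion product equals Ksp.
Pb₃(PO₄)₂(s) ⇌ 3 Pb²⁺(aq) + 2 PO₄³⁻(aq)
Ksp = [Pb²⁺]^3[PO₄³⁻]^2 = [PO₄³⁻]^2(2.51×10⁻²)^3
[PO₄³⁻]^2 = 7.34×10⁻⁴⁴ / (2.51×10⁻²)^3 = 4.64×10⁻³⁹
[PO₄³⁻] = 6.81×10⁻²⁰ M

6.81×10⁻²⁰ M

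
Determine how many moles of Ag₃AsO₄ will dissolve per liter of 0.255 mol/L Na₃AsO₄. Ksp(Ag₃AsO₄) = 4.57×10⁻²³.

Ag₃AsO₄(s) ⇌ 3 Ag⁺(aq) + AsO₄³⁻(aq)
With AsO₄³⁻ already at 0.255 mol/L and s small, take [AsO₄³⁻] ≈ 0.255 mol/L and [Ag⁺] = 3s.
Ksp = [Ag⁺]^3[AsO₄³⁻] = (3s)^3(0.255)
(3s)^3 = 4.57×10⁻²³ / (0.255) = 1.79×10⁻²²
s = 1.88×10⁻⁸ mol/L

1.88×10⁻⁸ M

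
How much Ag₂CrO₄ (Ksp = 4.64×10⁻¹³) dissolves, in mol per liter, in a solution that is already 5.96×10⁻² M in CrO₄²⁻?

1.40×10⁻⁶ M

Ag₂CrO₄(s) ⇌ 2 Ag⁺(aq) + CrO₄²⁻(aq)
The solution already contains CrO₄²⁻ at 5.96×10⁻² M. Let s be the molar solubility of Ag₂CrO₄.
[CrO₄²⁻] ≈ 5.96×10⁻² M (common ion dominates); [Ag⁺] = 2s.
Ksp = [Ag⁺]^2[CrO₄²⁻] = (2s)^2(5.96×10⁻²)
(2s)^2 = 4.64×10⁻¹³ / (5.96×10⁻²) = 7.79×10⁻¹²
s = 1.40×10⁻⁶ M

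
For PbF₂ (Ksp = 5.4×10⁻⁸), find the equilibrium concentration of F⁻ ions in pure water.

4.8×10⁻³ M

PbF₂(s) ⇌ Pb²⁺(aq) + 2 F⁻(aq)
Call the molar solubility s, so that [Pb²⁺] = s and [F⁻] = 2s.
Ksp = [Pb²⁺][F⁻]^2 = s · (2s)^2 = 4s^3 = 5.4×10⁻⁸
s = 2.4×10⁻³ mol/L
[F⁻] = 2s = 4.8×10⁻³ mol/L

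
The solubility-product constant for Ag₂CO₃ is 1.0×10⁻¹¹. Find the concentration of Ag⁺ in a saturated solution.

Ag₂CO₃(s) ⇌ 2 Ag⁺(aq) + CO₃²⁻(aq)
Call the molar solubility s, so that [Ag⁺] = 2s and [CO₃²⁻] = s.
Ksp = [Ag⁺]^2[CO₃²⁻] = (2s)^2 · s = 4s^3 = 1.0×10⁻¹¹
s = 1.4×10⁻⁴ mol L⁻¹
[Ag⁺] = 2s = 2.7×10⁻⁴ mol L⁻¹

2.7×10⁻⁴ M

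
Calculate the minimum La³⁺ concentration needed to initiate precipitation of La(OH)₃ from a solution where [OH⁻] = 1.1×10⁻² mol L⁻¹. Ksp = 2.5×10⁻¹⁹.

1.9×10⁻¹³ M

Precipitation of each salt begins when its ion product equals Ksp.
La(OH)₃(s) ⇌ La³⁺(aq) + 3 OH⁻(aq)
Ksp = [La³⁺][OH⁻]^3 = [La³⁺](1.1×10⁻²)^3
[La³⁺] = 2.5×10⁻¹⁹ / (1.1×10⁻²)^3 = 1.9×10⁻¹³
[La³⁺] = 1.9×10⁻¹³ mol L⁻¹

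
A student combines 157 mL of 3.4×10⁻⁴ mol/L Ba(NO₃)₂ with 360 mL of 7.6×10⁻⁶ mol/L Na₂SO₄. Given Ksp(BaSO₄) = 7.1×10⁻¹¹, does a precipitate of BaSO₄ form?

Yes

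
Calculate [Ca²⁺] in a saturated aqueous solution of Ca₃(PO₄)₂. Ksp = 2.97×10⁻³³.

3.67×10⁻⁷ M

Ca₃(PO₄)₂(s) ⇌ 3 Ca²⁺(aq) + 2 PO₄³⁻(aq)
Let s be the molar solubility. Then [Ca²⁺] = 3s and [PO₄³⁻] = 2s.
Ksp = [Ca²⁺]^3[PO₄³⁻]^2 = (3s)^3 · (2s)^2 = 108s^5 = 2.97×10⁻³³
s = 1.22×10⁻⁷ M
[Ca²⁺] = 3s = 3.67×10⁻⁷ M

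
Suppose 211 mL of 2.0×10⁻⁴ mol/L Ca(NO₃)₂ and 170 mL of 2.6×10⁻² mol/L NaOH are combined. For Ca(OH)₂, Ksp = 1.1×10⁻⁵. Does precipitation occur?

No

After mixing, V = 211 mL + 170 mL = 381 mL.
[Ca²⁺] = (2.0×10⁻⁴)(211)/381 = 1.1×10⁻⁴ mol/L
[OH⁻] = (2.6×10⁻²)(170)/381 = 1.2×10⁻² mol/L
Q = [Ca²⁺][OH⁻]^2 = 1.5×10⁻⁸
Since Q (1.5×10⁻⁸) is less than Ksp (1.1×10⁻⁵), no Ca(OH)₂ precipitates.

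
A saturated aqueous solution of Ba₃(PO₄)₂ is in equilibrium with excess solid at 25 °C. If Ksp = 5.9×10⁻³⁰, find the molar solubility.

Ba₃(PO₄)₂(s) ⇌ 3 Ba²⁺(aq) + 2 PO₄³⁻(aq)
Let s be the molar solubility. Then [Ba²⁺] = 3s and [PO₄³⁻] = 2s.
Ksp = [Ba²⁺]^3[PO₄³⁻]^2 = (3s)^3 · (2s)^2 = 108s^5
108s^5 = 5.9×10⁻³⁰  ⇒  s^5 = 5.5×10⁻³²
s = 5.6×10⁻⁷ M

5.6×10⁻⁷ M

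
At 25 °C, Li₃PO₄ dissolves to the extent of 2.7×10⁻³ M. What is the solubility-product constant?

Ksp = 1.4×10⁻⁹

Li₃PO₄(s) ⇌ 3 Li⁺(aq) + PO₄³⁻(aq)
If s mol/L of Li₃PO₄ dissolves, [Li⁺] = 3s and [PO₄³⁻] = s.
Ksp = [Li⁺]^3[PO₄³⁻] = (3s)^3 · s = 27s^4
Ksp = 27 × (2.7×10⁻³)^4 = 1.4×10⁻⁹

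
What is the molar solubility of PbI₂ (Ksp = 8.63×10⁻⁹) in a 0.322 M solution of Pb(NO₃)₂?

PbI₂(s) ⇌ Pb²⁺(aq) + 2 I⁻(aq)
Let s be the solubility of PbI₂ here. The common ion gives [Pb²⁺] ≈ 0.322 M, and [I⁻] = 2s.
Ksp = [Pb²⁺][I⁻]^2 = (0.322)(2s)^2
(2s)^2 = 8.63×10⁻⁹ / (0.322) = 2.68×10⁻⁸
s = 8.19×10⁻⁵ M

8.19×10⁻⁵ M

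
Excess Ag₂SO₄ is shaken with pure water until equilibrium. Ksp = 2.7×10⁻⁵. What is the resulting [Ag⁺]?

3.8×10⁻² M

Ag₂SO₄(s) ⇌ 2 Ag⁺(aq) + SO₄²⁻(aq)
Call the molar solubility s, so that [Ag⁺] = 2s and [SO₄²⁻] = s.
Ksp = [Ag⁺]^2[SO₄²⁻] = (2s)^2 · s = 4s^3 = 2.7×10⁻⁵
s = 1.9×10⁻² mol L⁻¹
[Ag⁺] = 2s = 3.8×10⁻² mol L⁻¹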